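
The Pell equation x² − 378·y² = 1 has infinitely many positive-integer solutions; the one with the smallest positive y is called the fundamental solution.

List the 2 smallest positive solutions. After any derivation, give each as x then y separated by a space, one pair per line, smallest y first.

√378 → a₀=19, period (2,3,1,4,1,3,2,38); ℓ=8 even so k=7
step 0: (19, 1)  from 19·(1,0) + (0,1)
…
step 3: (175, 9)  from 1·(136,7) + (39,2)
…
step 5: (1011, 52)  from 1·(836,43) + (175,9)
step 6: (3869, 199)  from 3·(1011,52) + (836,43)
step 7: (8749, 450)  from 2·(3869,199) + (1011,52)
(x₁, y₁) = (8749, 450);  8749² − 378·450² = 1 ✓
k=2:  x_2 = 8749·8749+378·450·450 = 153090001,  y_2 = 8749·450+450·8749 = 7874100

8749 450
153090001 7874100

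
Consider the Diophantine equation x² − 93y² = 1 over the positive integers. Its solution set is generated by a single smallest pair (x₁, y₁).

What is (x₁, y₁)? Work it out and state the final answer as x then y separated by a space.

12151 1260

[9; 1,1,1,4,6,4,1,1,1,18] for √93; ℓ=10 ⇒ convergent index 9
a_0=9:  p_0=9·1+0=9,  q_0=9·0+1=1
…
a_3=1:  p_3=1·19+10=29,  q_3=1·2+1=3
a_4=4:  p_4=4·29+19=135,  q_4=4·3+2=14
a_5=6:  p_5=6·135+29=839,  q_5=6·14+3=87
a_6=4:  p_6=4·839+135=3491,  q_6=4·87+14=362
…
a_8=1:  p_8=1·4330+3491=7821,  q_8=1·449+362=811
a_9=1:  p_9=1·7821+4330=12151,  q_9=1·811+449=1260
→ (12151, 1260).  Check: 12151²=147646801, 93·1260²=147646800, difference 1.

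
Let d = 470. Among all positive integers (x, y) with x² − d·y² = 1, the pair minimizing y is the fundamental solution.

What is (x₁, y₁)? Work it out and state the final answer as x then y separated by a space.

1691 78

√470 → a₀=21, period (1,2,8,2,1,42); ℓ=6 even so k=5
a_0=21:  p_0=21·1+0=21,  q_0=21·0+1=1
a_1=1:  p_1=1·21+1=22,  q_1=1·1+0=1
…
a_3=8:  p_3=8·65+22=542,  q_3=8·3+1=25
a_4=2:  p_4=2·542+65=1149,  q_4=2·25+3=53
a_5=1:  p_5=1·1149+542=1691,  q_5=1·53+25=78
(x₁, y₁) = (1691, 78);  1691² − 470·78² = 1 ✓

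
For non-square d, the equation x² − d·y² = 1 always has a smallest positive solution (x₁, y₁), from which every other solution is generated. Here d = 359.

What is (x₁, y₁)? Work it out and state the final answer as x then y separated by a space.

√359 = [18; 1,17,1,36, …], period ℓ=4 (even) → k=3
i=0: a=18 ⇒ p=18, q=1
…
i=2: a=17 ⇒ p=341, q=18
i=3: a=1 ⇒ p=360, q=19
fundamental: x₁=360, y₁=19  (since 129600 − 359·361 = 1)

360 19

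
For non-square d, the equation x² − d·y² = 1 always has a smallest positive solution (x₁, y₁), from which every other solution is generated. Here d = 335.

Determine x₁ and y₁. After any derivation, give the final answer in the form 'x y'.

604 33

√335 = [18; 3,3,3,36, …], period ℓ=4 (even) → k=3
k=0  a_k=18  p_k/q_k = 18/1
k=1  a_k=3  p_k/q_k = 55/3
k=2  a_k=3  p_k/q_k = 183/10
k=3  a_k=3  p_k/q_k = 604/33
fundamental: x₁=604, y₁=33  (since 364816 − 335·1089 = 1)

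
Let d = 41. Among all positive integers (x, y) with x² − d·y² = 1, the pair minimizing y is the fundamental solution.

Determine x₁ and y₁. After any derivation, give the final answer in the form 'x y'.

√41 = [6; 2,2,12, …], period ℓ=3 (odd) → k=5
k=0  a_k=6  p_k/q_k = 6/1
…
k=2  a_k=2  p_k/q_k = 32/5
…
k=4  a_k=2  p_k/q_k = 826/129
k=5  a_k=2  p_k/q_k = 2049/320
(x₁, y₁) = (2049, 320);  2049² − 41·320² = 1 ✓

2049 320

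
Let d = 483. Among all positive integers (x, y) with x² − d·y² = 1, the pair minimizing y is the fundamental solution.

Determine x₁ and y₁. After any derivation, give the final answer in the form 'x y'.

d=483: √d = [21; 1,42] (ℓ=2, even), read p_1/q_1
k=0  a_k=21  p_k/q_k = 21/1
k=1  a_k=1  p_k/q_k = 22/1
→ (22, 1).  Check: 22²=484, 483·1²=483, difference 1.

22 1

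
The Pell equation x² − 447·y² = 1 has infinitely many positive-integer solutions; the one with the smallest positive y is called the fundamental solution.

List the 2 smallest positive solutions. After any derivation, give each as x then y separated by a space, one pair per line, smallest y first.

148 7
43807 2072

[21; 7,42] for √447; ℓ=2 ⇒ convergent index 1
i=0: a=21 ⇒ p=21, q=1
i=1: a=7 ⇒ p=148, q=7
(x₁, y₁) = (148, 7);  148² − 447·7² = 1 ✓
(148+7√447)^2 = 43807 + 2072√447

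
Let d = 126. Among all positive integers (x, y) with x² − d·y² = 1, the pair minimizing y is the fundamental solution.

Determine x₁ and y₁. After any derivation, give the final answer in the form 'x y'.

√126 = [11; 4,2,4,22, …], period ℓ=4 (even) → k=3
k=0  a_k=11  p_k/q_k = 11/1
k=1  a_k=4  p_k/q_k = 45/4
k=2  a_k=2  p_k/q_k = 101/9
k=3  a_k=4  p_k/q_k = 449/40
→ (449, 40).  Check: 449²=201601, 126·40²=201600, difference 1.

449 40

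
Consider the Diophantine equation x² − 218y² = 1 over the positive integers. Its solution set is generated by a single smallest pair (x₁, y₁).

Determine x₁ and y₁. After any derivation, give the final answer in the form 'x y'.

126003 8534

[14; 1,3,3,1,28] for √218; ℓ=5 ⇒ convergent index 9
i=0: a=14 ⇒ p=14, q=1
i=1: a=1 ⇒ p=15, q=1
i=2: a=3 ⇒ p=59, q=4
i=3: a=3 ⇒ p=192, q=13
…
i=5: a=28 ⇒ p=7220, q=489
i=6: a=1 ⇒ p=7471, q=506
…
i=8: a=3 ⇒ p=96370, q=6527
i=9: a=1 ⇒ p=126003, q=8534
fundamental: x₁=126003, y₁=8534  (since 15876756009 − 218·72829156 = 1)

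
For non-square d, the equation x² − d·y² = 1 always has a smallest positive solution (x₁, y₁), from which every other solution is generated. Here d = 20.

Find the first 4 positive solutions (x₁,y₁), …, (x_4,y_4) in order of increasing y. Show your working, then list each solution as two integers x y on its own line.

9 2
161 36
2889 646
51841 11592

d=20: √d = [4; 2,8] (ℓ=2, even), read p_1/q_1
a_0=4:  p_0=4·1+0=4,  q_0=4·0+1=1
a_1=2:  p_1=2·4+1=9,  q_1=2·1+0=2
(x₁, y₁) = (9, 2);  9² − 20·2² = 1 ✓
n=2: (9,2)∘(9,2) = (9·9+20·2·2, 9·2+2·9) = (161,36)
n=3: (161,36)∘(9,2) = (9·161+20·2·36, 9·36+2·161) = (2889,646)
n=4: (2889,646)∘(9,2) = (9·2889+20·2·646, 9·646+2·2889) = (51841,11592)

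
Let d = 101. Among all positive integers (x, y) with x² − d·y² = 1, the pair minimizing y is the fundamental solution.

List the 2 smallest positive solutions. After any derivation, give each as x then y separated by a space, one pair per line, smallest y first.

201 20
80801 8040

√101 → a₀=10, period (20); ℓ=1 odd so k=1
i=0: a=10 ⇒ p=10, q=1
i=1: a=20 ⇒ p=201, q=20
→ (201, 20).  Check: 201²=40401, 101·20²=40400, difference 1.
k=2:  x_2 = 201·201+101·20·20 = 80801,  y_2 = 201·20+20·201 = 8040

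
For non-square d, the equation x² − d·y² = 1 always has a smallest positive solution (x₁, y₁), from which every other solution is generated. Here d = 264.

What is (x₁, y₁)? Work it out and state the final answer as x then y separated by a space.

65 4

√264 → a₀=16, period (4,32); ℓ=2 even so k=1
k=0  a_k=16  p_k/q_k = 16/1
k=1  a_k=4  p_k/q_k = 65/4
(x₁, y₁) = (65, 4);  65² − 264·4² = 1 ✓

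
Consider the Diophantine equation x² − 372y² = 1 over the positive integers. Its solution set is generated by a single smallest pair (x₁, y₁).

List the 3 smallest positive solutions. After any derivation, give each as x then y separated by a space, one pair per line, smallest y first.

12151 630
295293601 15310260
7176225079351 372069937890

[19; 3,2,12,2,3,38] for √372; ℓ=6 ⇒ convergent index 5
i=0: a=19 ⇒ p=19, q=1
i=1: a=3 ⇒ p=58, q=3
i=2: a=2 ⇒ p=135, q=7
i=3: a=12 ⇒ p=1678, q=87
i=4: a=2 ⇒ p=3491, q=181
i=5: a=3 ⇒ p=12151, q=630
(x₁, y₁) = (12151, 630);  12151² − 372·630² = 1 ✓
k=2:  x_2 = 12151·12151+372·630·630 = 295293601,  y_2 = 12151·630+630·12151 = 15310260
k=3:  x_3 = 12151·295293601+372·630·15310260 = 7176225079351,  y_3 = 12151·15310260+630·295293601 = 372069937890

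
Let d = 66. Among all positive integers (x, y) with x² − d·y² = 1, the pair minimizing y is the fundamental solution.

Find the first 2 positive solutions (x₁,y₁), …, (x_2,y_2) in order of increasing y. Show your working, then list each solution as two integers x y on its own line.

65 8
8449 1040

√66 = [8; 8,16, …], period ℓ=2 (even) → k=1
a_0=8:  p_0=8·1+0=8,  q_0=8·0+1=1
a_1=8:  p_1=8·8+1=65,  q_1=8·1+0=8
→ (65, 8).  Check: 65²=4225, 66·8²=4224, difference 1.
k=2:  x_2 = 65·65+66·8·8 = 8449,  y_2 = 65·8+8·65 = 1040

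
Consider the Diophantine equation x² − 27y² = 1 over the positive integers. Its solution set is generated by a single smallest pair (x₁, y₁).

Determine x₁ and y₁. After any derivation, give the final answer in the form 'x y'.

d=27: √d = [5; 5,10] (ℓ=2, even), read p_1/q_1
a_0=5:  p_0=5·1+0=5,  q_0=5·0+1=1
a_1=5:  p_1=5·5+1=26,  q_1=5·1+0=5
fundamental: x₁=26, y₁=5  (since 676 − 27·25 = 1)

26 5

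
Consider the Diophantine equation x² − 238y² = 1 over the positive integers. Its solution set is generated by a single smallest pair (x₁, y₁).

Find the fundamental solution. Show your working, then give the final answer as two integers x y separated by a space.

d=238: √d = [15; 2,2,1,14,1,2,2,30] (ℓ=8, even), read p_7/q_7
i=0: a=15 ⇒ p=15, q=1
…
i=2: a=2 ⇒ p=77, q=5
i=3: a=1 ⇒ p=108, q=7
i=4: a=14 ⇒ p=1589, q=103
…
i=6: a=2 ⇒ p=4983, q=323
i=7: a=2 ⇒ p=11663, q=756
(x₁, y₁) = (11663, 756);  11663² − 238·756² = 1 ✓

11663 756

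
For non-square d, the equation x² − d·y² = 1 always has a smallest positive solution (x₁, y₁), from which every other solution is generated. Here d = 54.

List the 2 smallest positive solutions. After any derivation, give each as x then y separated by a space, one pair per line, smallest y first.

485 66
470449 64020

d=54: √d = [7; 2,1,6,1,2,14] (ℓ=6, even), read p_5/q_5
i=0: a=7 ⇒ p=7, q=1
…
i=2: a=1 ⇒ p=22, q=3
…
i=4: a=1 ⇒ p=169, q=23
i=5: a=2 ⇒ p=485, q=66
→ (485, 66).  Check: 485²=235225, 54·66²=235224, difference 1.
n=2: (485,66)∘(485,66) = (485·485+54·66·66, 485·66+66·485) = (470449,64020)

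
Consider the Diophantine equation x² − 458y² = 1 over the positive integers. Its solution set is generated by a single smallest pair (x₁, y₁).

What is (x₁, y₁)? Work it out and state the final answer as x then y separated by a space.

√458 = [21; 2,2,42, …], period ℓ=3 (odd) → k=5
step 0: (21, 1)  from 21·(1,0) + (0,1)
…
step 3: (4537, 212)  from 42·(107,5) + (43,2)
step 4: (9181, 429)  from 2·(4537,212) + (107,5)
step 5: (22899, 1070)  from 2·(9181,429) + (4537,212)
→ (22899, 1070).  Check: 22899²=524364201, 458·1070²=524364200, difference 1.

22899 1070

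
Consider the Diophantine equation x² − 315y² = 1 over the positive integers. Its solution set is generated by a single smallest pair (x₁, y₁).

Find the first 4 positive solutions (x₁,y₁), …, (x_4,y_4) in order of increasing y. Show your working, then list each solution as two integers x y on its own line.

[17; 1,2,1,34] for √315; ℓ=4 ⇒ convergent index 3
k=0  a_k=17  p_k/q_k = 17/1
…
k=2  a_k=2  p_k/q_k = 53/3
k=3  a_k=1  p_k/q_k = 71/4
(x₁, y₁) = (71, 4);  71² − 315·4² = 1 ✓
(71+4√315)^2 = 10081 + 568√315
(71+4√315)^3 = 1431431 + 80652√315
(71+4√315)^4 = 203253121 + 11452016√315

71 4
10081 568
1431431 80652
203253121 11452016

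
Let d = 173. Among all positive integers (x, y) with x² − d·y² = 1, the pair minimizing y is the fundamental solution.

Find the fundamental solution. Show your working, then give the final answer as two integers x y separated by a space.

2499849 190060

[13; 6,1,1,6,26] for √173; ℓ=5 ⇒ convergent index 9
a_0=13:  p_0=13·1+0=13,  q_0=13·0+1=1
a_1=6:  p_1=6·13+1=79,  q_1=6·1+0=6
a_2=1:  p_2=1·79+13=92,  q_2=1·6+1=7
a_3=1:  p_3=1·92+79=171,  q_3=1·7+6=13
a_4=6:  p_4=6·171+92=1118,  q_4=6·13+7=85
a_5=26:  p_5=26·1118+171=29239,  q_5=26·85+13=2223
a_6=6:  p_6=6·29239+1118=176552,  q_6=6·2223+85=13423
a_7=1:  p_7=1·176552+29239=205791,  q_7=1·13423+2223=15646
a_8=1:  p_8=1·205791+176552=382343,  q_8=1·15646+13423=29069
a_9=6:  p_9=6·382343+205791=2499849,  q_9=6·29069+15646=190060
fundamental: x₁=2499849, y₁=190060  (since 6249245022801 − 173·36122803600 = 1)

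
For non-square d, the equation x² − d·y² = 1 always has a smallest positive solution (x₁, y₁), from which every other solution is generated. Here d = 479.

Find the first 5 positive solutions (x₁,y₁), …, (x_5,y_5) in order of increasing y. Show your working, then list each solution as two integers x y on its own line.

2989440 136591
17873503027199 816661198080
106863529779256567680 4882719303976413809
638924220926583633867571201 29193192792157684333155840
3820051246013425493328364845667200 174542596521170852986514812245391

√479 = [21; 1,7,1,3,2,21,2,3,1,7,1,42, …], period ℓ=12 (even) → k=11
a_0=21:  p_0=21·1+0=21,  q_0=21·0+1=1
…
a_2=7:  p_2=7·22+21=175,  q_2=7·1+1=8
a_3=1:  p_3=1·175+22=197,  q_3=1·8+1=9
…
a_6=21:  p_6=21·1729+766=37075,  q_6=21·79+35=1694
a_7=2:  p_7=2·37075+1729=75879,  q_7=2·1694+79=3467
…
a_9=1:  p_9=1·264712+75879=340591,  q_9=1·12095+3467=15562
a_10=7:  p_10=7·340591+264712=2648849,  q_10=7·15562+12095=121029
a_11=1:  p_11=1·2648849+340591=2989440,  q_11=1·121029+15562=136591
(x₁, y₁) = (2989440, 136591);  2989440² − 479·136591² = 1 ✓
n=2: (2989440,136591)∘(2989440,136591) = (2989440·2989440+479·136591·136591, 2989440·136591+136591·2989440) = (17873503027199,816661198080)
n=3: (17873503027199,816661198080)∘(2989440,136591) = (2989440·17873503027199+479·136591·816661198080, 2989440·816661198080+136591·17873503027199) = (106863529779256567680,4882719303976413809)
n=4: (106863529779256567680,4882719303976413809)∘(2989440,136591) = (2989440·106863529779256567680+479·136591·4882719303976413809, 2989440·4882719303976413809+136591·106863529779256567680) = (638924220926583633867571201,29193192792157684333155840)
n=5: (638924220926583633867571201,29193192792157684333155840)∘(2989440,136591) = (2989440·638924220926583633867571201+479·136591·29193192792157684333155840, 2989440·29193192792157684333155840+136591·638924220926583633867571201) = (3820051246013425493328364845667200,174542596521170852986514812245391)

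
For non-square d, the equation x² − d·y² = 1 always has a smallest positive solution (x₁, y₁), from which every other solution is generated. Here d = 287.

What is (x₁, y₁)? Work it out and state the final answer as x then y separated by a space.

√287 → a₀=16, period (1,15,1,32); ℓ=4 even so k=3
k=0  a_k=16  p_k/q_k = 16/1
…
k=2  a_k=15  p_k/q_k = 271/16
k=3  a_k=1  p_k/q_k = 288/17
→ (288, 17).  Check: 288²=82944, 287·17²=82943, difference 1.

288 17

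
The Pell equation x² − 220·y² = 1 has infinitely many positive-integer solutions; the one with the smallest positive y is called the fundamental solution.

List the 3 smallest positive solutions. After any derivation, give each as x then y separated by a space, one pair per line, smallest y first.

89 6
15841 1068
2819609 190098

[14; 1,4,1,28] for √220; ℓ=4 ⇒ convergent index 3
k=0  a_k=14  p_k/q_k = 14/1
k=1  a_k=1  p_k/q_k = 15/1
k=2  a_k=4  p_k/q_k = 74/5
k=3  a_k=1  p_k/q_k = 89/6
(x₁, y₁) = (89, 6);  89² − 220·6² = 1 ✓
k=2:  x_2 = 89·89+220·6·6 = 15841,  y_2 = 89·6+6·89 = 1068
k=3:  x_3 = 89·15841+220·6·1068 = 2819609,  y_3 = 89·1068+6·15841 = 190098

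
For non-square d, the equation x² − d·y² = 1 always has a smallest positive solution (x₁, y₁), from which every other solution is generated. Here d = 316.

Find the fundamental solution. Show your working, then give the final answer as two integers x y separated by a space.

[17; 1,3,2,8,2,3,1,34] for √316; ℓ=8 ⇒ convergent index 7
a_0=17:  p_0=17·1+0=17,  q_0=17·0+1=1
a_1=1:  p_1=1·17+1=18,  q_1=1·1+0=1
…
a_4=8:  p_4=8·160+71=1351,  q_4=8·9+4=76
…
a_6=3:  p_6=3·2862+1351=9937,  q_6=3·161+76=559
a_7=1:  p_7=1·9937+2862=12799,  q_7=1·559+161=720
fundamental: x₁=12799, y₁=720  (since 163814401 − 316·518400 = 1)

12799 720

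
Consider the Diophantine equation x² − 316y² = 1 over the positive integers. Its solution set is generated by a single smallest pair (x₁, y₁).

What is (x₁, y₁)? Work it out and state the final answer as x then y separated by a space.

[17; 1,3,2,8,2,3,1,34] for √316; ℓ=8 ⇒ convergent index 7
a_0=17:  p_0=17·1+0=17,  q_0=17·0+1=1
a_1=1:  p_1=1·17+1=18,  q_1=1·1+0=1
a_2=3:  p_2=3·18+17=71,  q_2=3·1+1=4
a_3=2:  p_3=2·71+18=160,  q_3=2·4+1=9
…
a_5=2:  p_5=2·1351+160=2862,  q_5=2·76+9=161
a_6=3:  p_6=3·2862+1351=9937,  q_6=3·161+76=559
a_7=1:  p_7=1·9937+2862=12799,  q_7=1·559+161=720
→ (12799, 720).  Check: 12799²=163814401, 316·720²=163814400, difference 1.

12799 720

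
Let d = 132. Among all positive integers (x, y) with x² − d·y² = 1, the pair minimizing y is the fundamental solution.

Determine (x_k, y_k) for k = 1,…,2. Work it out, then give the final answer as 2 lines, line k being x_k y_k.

23 2
1057 92

d=132: √d = [11; 2,22] (ℓ=2, even), read p_1/q_1
k=0  a_k=11  p_k/q_k = 11/1
k=1  a_k=2  p_k/q_k = 23/2
→ (23, 2).  Check: 23²=529, 132·2²=528, difference 1.
k=2:  x_2 = 23·23+132·2·2 = 1057,  y_2 = 23·2+2·23 = 92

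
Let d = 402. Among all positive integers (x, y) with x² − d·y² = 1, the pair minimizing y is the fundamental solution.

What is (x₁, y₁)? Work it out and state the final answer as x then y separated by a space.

401 20

√402 → a₀=20, period (20,40); ℓ=2 even so k=1
step 0: (20, 1)  from 20·(1,0) + (0,1)
step 1: (401, 20)  from 20·(20,1) + (1,0)
fundamental: x₁=401, y₁=20  (since 160801 − 402·400 = 1)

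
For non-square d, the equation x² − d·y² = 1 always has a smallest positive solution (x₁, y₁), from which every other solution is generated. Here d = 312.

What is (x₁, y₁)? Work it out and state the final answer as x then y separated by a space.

53 3

√312 = [17; 1,1,1,34, …], period ℓ=4 (even) → k=3
step 0: (17, 1)  from 17·(1,0) + (0,1)
step 1: (18, 1)  from 1·(17,1) + (1,0)
step 2: (35, 2)  from 1·(18,1) + (17,1)
step 3: (53, 3)  from 1·(35,2) + (18,1)
(x₁, y₁) = (53, 3);  53² − 312·3² = 1 ✓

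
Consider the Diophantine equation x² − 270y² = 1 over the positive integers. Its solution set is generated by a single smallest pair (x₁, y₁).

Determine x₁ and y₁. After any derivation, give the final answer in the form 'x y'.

5291 322

[16; 2,3,6,3,2,32] for √270; ℓ=6 ⇒ convergent index 5
k=0  a_k=16  p_k/q_k = 16/1
k=1  a_k=2  p_k/q_k = 33/2
k=2  a_k=3  p_k/q_k = 115/7
k=3  a_k=6  p_k/q_k = 723/44
k=4  a_k=3  p_k/q_k = 2284/139
k=5  a_k=2  p_k/q_k = 5291/322
(x₁, y₁) = (5291, 322);  5291² − 270·322² = 1 ✓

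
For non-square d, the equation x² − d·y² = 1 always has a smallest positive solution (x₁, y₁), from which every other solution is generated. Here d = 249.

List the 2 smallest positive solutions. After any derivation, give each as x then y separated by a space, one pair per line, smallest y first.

d=249: √d = [15; 1,3,1,1,5,…,3,1,30] (ℓ=16, even), read p_15/q_15
k=0  a_k=15  p_k/q_k = 15/1
…
k=2  a_k=3  p_k/q_k = 63/4
…
k=4  a_k=1  p_k/q_k = 142/9
…
k=6  a_k=1  p_k/q_k = 931/59
k=7  a_k=3  p_k/q_k = 3582/227
…
k=10  a_k=1  p_k/q_k = 150586/9543
…
k=12  a_k=1  p_k/q_k = 1017351/64472
…
k=14  a_k=3  p_k/q_k = 6669699/422675
k=15  a_k=1  p_k/q_k = 8553815/542076
(x₁, y₁) = (8553815, 542076);  8553815² − 249·542076² = 1 ✓
(8553815+542076√249)^2 = 146335502108449 + 9273635639880√249

8553815 542076
146335502108449 9273635639880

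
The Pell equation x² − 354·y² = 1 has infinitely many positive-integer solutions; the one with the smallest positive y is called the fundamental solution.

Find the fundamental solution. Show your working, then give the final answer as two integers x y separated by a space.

258065 13716

√354 = [18; 1,4,2,2,18,2,2,4,1,36, …], period ℓ=10 (even) → k=9
a_0=18:  p_0=18·1+0=18,  q_0=18·0+1=1
…
a_2=4:  p_2=4·19+18=94,  q_2=4·1+1=5
a_3=2:  p_3=2·94+19=207,  q_3=2·5+1=11
a_4=2:  p_4=2·207+94=508,  q_4=2·11+5=27
a_5=18:  p_5=18·508+207=9351,  q_5=18·27+11=497
…
a_7=2:  p_7=2·19210+9351=47771,  q_7=2·1021+497=2539
a_8=4:  p_8=4·47771+19210=210294,  q_8=4·2539+1021=11177
a_9=1:  p_9=1·210294+47771=258065,  q_9=1·11177+2539=13716
→ (258065, 13716).  Check: 258065²=66597544225, 354·13716²=66597544224, difference 1.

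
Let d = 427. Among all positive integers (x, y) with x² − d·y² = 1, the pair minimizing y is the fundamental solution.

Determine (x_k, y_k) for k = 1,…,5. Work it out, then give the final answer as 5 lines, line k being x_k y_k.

[20; 1,1,1,40] for √427; ℓ=4 ⇒ convergent index 3
a_0=20:  p_0=20·1+0=20,  q_0=20·0+1=1
a_1=1:  p_1=1·20+1=21,  q_1=1·1+0=1
a_2=1:  p_2=1·21+20=41,  q_2=1·1+1=2
a_3=1:  p_3=1·41+21=62,  q_3=1·2+1=3
(x₁, y₁) = (62, 3);  62² − 427·3² = 1 ✓
k=2:  x_2 = 62·62+427·3·3 = 7687,  y_2 = 62·3+3·62 = 372
k=3:  x_3 = 62·7687+427·3·372 = 953126,  y_3 = 62·372+3·7687 = 46125
k=4:  x_4 = 62·953126+427·3·46125 = 118179937,  y_4 = 62·46125+3·953126 = 5719128
k=5:  x_5 = 62·118179937+427·3·5719128 = 14653359062,  y_5 = 62·5719128+3·118179937 = 709125747

62 3
7687 372
953126 46125
118179937 5719128
14653359062 709125747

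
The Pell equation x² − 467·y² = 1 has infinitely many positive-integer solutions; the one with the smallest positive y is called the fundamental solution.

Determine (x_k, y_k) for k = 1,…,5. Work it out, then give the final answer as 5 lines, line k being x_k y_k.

√467 = [21; 1,1,1,1,3,…,1,1,42, …], period ℓ=14 (even) → k=13
k=0  a_k=21  p_k/q_k = 21/1
…
k=3  a_k=1  p_k/q_k = 65/3
…
k=11  a_k=1  p_k/q_k = 633697/29324
k=12  a_k=1  p_k/q_k = 991929/45901
k=13  a_k=1  p_k/q_k = 1625626/75225
→ (1625626, 75225).  Check: 1625626²=2642659891876, 467·75225²=2642659891875, difference 1.
k=2:  x_2 = 1625626·1625626+467·75225·75225 = 5285319783751,  y_2 = 1625626·75225+75225·1625626 = 244575431700
k=3:  x_3 = 1625626·5285319783751+467·75225·244575431700 = 17183906517558380626,  y_3 = 1625626·244575431700+75225·5285319783751 = 795176361465413175
k=4:  x_4 = 1625626·17183906517558380626+467·75225·795176361465413175 = 55869210433019434807260001,  y_4 = 1625626·795176361465413175+75225·17183906517558380626 = 2585318735566902940613400
k=5:  x_5 = 1625626·55869210433019434807260001+467·75225·2585318735566902940613400 = 181644882158758119549456134390626,  y_5 = 1625626·2585318735566902940613400+75225·55869210433019434807260001 = 8405522709648569143113732563625

1625626 75225
5285319783751 244575431700
17183906517558380626 795176361465413175
55869210433019434807260001 2585318735566902940613400
181644882158758119549456134390626 8405522709648569143113732563625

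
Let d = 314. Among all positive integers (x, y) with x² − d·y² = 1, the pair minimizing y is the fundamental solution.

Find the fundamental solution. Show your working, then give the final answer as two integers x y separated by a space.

392499 22150

[17; 1,2,1,1,2,1,34] for √314; ℓ=7 ⇒ convergent index 13
k=0  a_k=17  p_k/q_k = 17/1
…
k=4  a_k=1  p_k/q_k = 124/7
…
k=7  a_k=34  p_k/q_k = 15381/868
k=8  a_k=1  p_k/q_k = 15824/893
…
k=10  a_k=1  p_k/q_k = 62853/3547
…
k=12  a_k=2  p_k/q_k = 282617/15949
k=13  a_k=1  p_k/q_k = 392499/22150
(x₁, y₁) = (392499, 22150);  392499² − 314·22150² = 1 ✓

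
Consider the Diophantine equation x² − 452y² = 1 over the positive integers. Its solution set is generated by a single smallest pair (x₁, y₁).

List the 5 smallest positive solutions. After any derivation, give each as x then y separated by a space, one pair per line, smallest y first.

√452 → a₀=21, period (3,1,5,3,10,3,5,1,3,42); ℓ=10 even so k=9
step 0: (21, 1)  from 21·(1,0) + (0,1)
…
step 3: (489, 23)  from 5·(85,4) + (64,3)
step 4: (1552, 73)  from 3·(489,23) + (85,4)
step 5: (16009, 753)  from 10·(1552,73) + (489,23)
step 6: (49579, 2332)  from 3·(16009,753) + (1552,73)
…
step 8: (313483, 14745)  from 1·(263904,12413) + (49579,2332)
step 9: (1204353, 56648)  from 3·(313483,14745) + (263904,12413)
→ (1204353, 56648).  Check: 1204353²=1450466148609, 452·56648²=1450466148608, difference 1.
n=2: (1204353,56648)∘(1204353,56648) = (1204353·1204353+452·56648·56648, 1204353·56648+56648·1204353) = (2900932297217,136448377488)
n=3: (2900932297217,136448377488)∘(1204353,56648) = (1204353·2900932297217+452·56648·136448377488, 1204353·136448377488+56648·2900932297217) = (6987493029899166849,328664025545553880)
n=4: (6987493029899166849,328664025545553880)∘(1204353,56648) = (1204353·6987493029899166849+452·56648·328664025545553880, 1204353·328664025545553880+56648·6987493029899166849) = (16830816386073401651890177,791655010315592455701792)
n=5: (16830816386073401651890177,791655010315592455701792)∘(1204353,56648) = (1204353·16830816386073401651890177+452·56648·791655010315592455701792, 1204353·791655010315592455701792+56648·16830816386073401651890177) = (40540488414026331506287881514113,1906864173276900777578095047272)

1204353 56648
2900932297217 136448377488
6987493029899166849 328664025545553880
16830816386073401651890177 791655010315592455701792
40540488414026331506287881514113 1906864173276900777578095047272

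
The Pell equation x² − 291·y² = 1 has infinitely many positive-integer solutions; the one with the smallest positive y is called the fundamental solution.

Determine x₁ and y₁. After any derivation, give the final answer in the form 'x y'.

√291 → a₀=17, period (17,34); ℓ=2 even so k=1
k=0  a_k=17  p_k/q_k = 17/1
k=1  a_k=17  p_k/q_k = 290/17
→ (290, 17).  Check: 290²=84100, 291·17²=84099, difference 1.

290 17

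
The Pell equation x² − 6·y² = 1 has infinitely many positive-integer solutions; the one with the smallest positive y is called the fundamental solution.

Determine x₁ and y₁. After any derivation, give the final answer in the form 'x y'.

5 2

d=6: √d = [2; 2,4] (ℓ=2, even), read p_1/q_1
step 0: (2, 1)  from 2·(1,0) + (0,1)
step 1: (5, 2)  from 2·(2,1) + (1,0)
fundamental: x₁=5, y₁=2  (since 25 − 6·4 = 1)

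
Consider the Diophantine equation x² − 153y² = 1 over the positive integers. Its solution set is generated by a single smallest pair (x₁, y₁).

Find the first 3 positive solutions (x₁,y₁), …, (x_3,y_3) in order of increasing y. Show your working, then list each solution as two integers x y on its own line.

√153 → a₀=12, period (2,1,2,2,2,1,2,24); ℓ=8 even so k=7
a_0=12:  p_0=12·1+0=12,  q_0=12·0+1=1
a_1=2:  p_1=2·12+1=25,  q_1=2·1+0=2
a_2=1:  p_2=1·25+12=37,  q_2=1·2+1=3
a_3=2:  p_3=2·37+25=99,  q_3=2·3+2=8
a_4=2:  p_4=2·99+37=235,  q_4=2·8+3=19
a_5=2:  p_5=2·235+99=569,  q_5=2·19+8=46
a_6=1:  p_6=1·569+235=804,  q_6=1·46+19=65
a_7=2:  p_7=2·804+569=2177,  q_7=2·65+46=176
(x₁, y₁) = (2177, 176);  2177² − 153·176² = 1 ✓
n=2: (2177,176)∘(2177,176) = (2177·2177+153·176·176, 2177·176+176·2177) = (9478657,766304)
n=3: (9478657,766304)∘(2177,176) = (2177·9478657+153·176·766304, 2177·766304+176·9478657) = (41270070401,3336487440)

2177 176
9478657 766304
41270070401 3336487440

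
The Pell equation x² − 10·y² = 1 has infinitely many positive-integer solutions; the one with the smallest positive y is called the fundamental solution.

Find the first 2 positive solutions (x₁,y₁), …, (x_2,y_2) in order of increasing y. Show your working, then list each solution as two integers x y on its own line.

√10 = [3; 6, …], period ℓ=1 (odd) → k=1
k=0  a_k=3  p_k/q_k = 3/1
k=1  a_k=6  p_k/q_k = 19/6
fundamental: x₁=19, y₁=6  (since 361 − 10·36 = 1)
(x_2, y_2) = (19·19 + 10·6·6, 19·6 + 6·19) = (721, 228)

19 6
721 228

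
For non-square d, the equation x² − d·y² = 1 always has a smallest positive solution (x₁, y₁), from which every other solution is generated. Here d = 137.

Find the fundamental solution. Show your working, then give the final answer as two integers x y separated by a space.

6083073 519712

√137 = [11; 1,2,2,1,1,2,2,1,22, …], period ℓ=9 (odd) → k=17
step 0: (11, 1)  from 11·(1,0) + (0,1)
step 1: (12, 1)  from 1·(11,1) + (1,0)
…
step 5: (199, 17)  from 1·(117,10) + (82,7)
step 6: (515, 44)  from 2·(199,17) + (117,10)
step 7: (1229, 105)  from 2·(515,44) + (199,17)
…
step 9: (39597, 3383)  from 22·(1744,149) + (1229,105)
step 10: (41341, 3532)  from 1·(39597,3383) + (1744,149)
…
step 12: (285899, 24426)  from 2·(122279,10447) + (41341,3532)
step 13: (408178, 34873)  from 1·(285899,24426) + (122279,10447)
step 14: (694077, 59299)  from 1·(408178,34873) + (285899,24426)
step 15: (1796332, 153471)  from 2·(694077,59299) + (408178,34873)
step 16: (4286741, 366241)  from 2·(1796332,153471) + (694077,59299)
step 17: (6083073, 519712)  from 1·(4286741,366241) + (1796332,153471)
→ (6083073, 519712).  Check: 6083073²=37003777123329, 137·519712²=37003777123328, difference 1.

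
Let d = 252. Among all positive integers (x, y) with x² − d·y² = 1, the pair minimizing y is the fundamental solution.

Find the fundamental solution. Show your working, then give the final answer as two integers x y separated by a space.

[15; 1,6,1,30] for √252; ℓ=4 ⇒ convergent index 3
i=0: a=15 ⇒ p=15, q=1
…
i=2: a=6 ⇒ p=111, q=7
i=3: a=1 ⇒ p=127, q=8
(x₁, y₁) = (127, 8);  127² − 252·8² = 1 ✓

127 8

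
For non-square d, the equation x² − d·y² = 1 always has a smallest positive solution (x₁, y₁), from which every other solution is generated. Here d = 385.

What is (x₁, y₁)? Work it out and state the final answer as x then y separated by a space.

[19; 1,1,1,1,1,…,1,1,38] for √385; ℓ=16 ⇒ convergent index 15
a_0=19:  p_0=19·1+0=19,  q_0=19·0+1=1
…
a_2=1:  p_2=1·20+19=39,  q_2=1·1+1=2
…
a_4=1:  p_4=1·59+39=98,  q_4=1·3+2=5
…
a_8=2:  p_8=2·726+569=2021,  q_8=2·37+29=103
…
a_14=1:  p_14=1·36280+23271=59551,  q_14=1·1849+1186=3035
a_15=1:  p_15=1·59551+36280=95831,  q_15=1·3035+1849=4884
fundamental: x₁=95831, y₁=4884  (since 9183580561 − 385·23853456 = 1)

95831 4884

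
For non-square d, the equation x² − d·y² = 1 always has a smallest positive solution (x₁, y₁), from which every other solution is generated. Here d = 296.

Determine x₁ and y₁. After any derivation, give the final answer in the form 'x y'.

3699 215

√296 → a₀=17, period (4,1,7,1,4,34); ℓ=6 even so k=5
step 0: (17, 1)  from 17·(1,0) + (0,1)
step 1: (69, 4)  from 4·(17,1) + (1,0)
step 2: (86, 5)  from 1·(69,4) + (17,1)
…
step 4: (757, 44)  from 1·(671,39) + (86,5)
step 5: (3699, 215)  from 4·(757,44) + (671,39)
→ (3699, 215).  Check: 3699²=13682601, 296·215²=13682600, difference 1.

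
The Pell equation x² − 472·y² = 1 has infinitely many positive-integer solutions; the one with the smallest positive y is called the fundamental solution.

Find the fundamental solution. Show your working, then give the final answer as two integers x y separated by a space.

√472 → a₀=21, period (1,2,1,1,1,…,2,1,42); ℓ=14 even so k=13
step 0: (21, 1)  from 21·(1,0) + (0,1)
step 1: (22, 1)  from 1·(21,1) + (1,0)
step 2: (65, 3)  from 2·(22,1) + (21,1)
…
step 4: (152, 7)  from 1·(87,4) + (65,3)
step 5: (239, 11)  from 1·(152,7) + (87,4)
…
step 7: (5779, 266)  from 5·(1108,51) + (239,11)
…
step 9: (30003, 1381)  from 1·(24224,1115) + (5779,266)
step 10: (54227, 2496)  from 1·(30003,1381) + (24224,1115)
step 11: (84230, 3877)  from 1·(54227,2496) + (30003,1381)
step 12: (222687, 10250)  from 2·(84230,3877) + (54227,2496)
step 13: (306917, 14127)  from 1·(222687,10250) + (84230,3877)
fundamental: x₁=306917, y₁=14127  (since 94198044889 − 472·199572129 = 1)

306917 14127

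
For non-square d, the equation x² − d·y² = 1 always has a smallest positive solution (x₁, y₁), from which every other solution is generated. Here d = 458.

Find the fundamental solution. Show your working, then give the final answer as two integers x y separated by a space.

√458 → a₀=21, period (2,2,42); ℓ=3 odd so k=5
k=0  a_k=21  p_k/q_k = 21/1
k=1  a_k=2  p_k/q_k = 43/2
k=2  a_k=2  p_k/q_k = 107/5
…
k=4  a_k=2  p_k/q_k = 9181/429
k=5  a_k=2  p_k/q_k = 22899/1070
→ (22899, 1070).  Check: 22899²=524364201, 458·1070²=524364200, difference 1.

22899 1070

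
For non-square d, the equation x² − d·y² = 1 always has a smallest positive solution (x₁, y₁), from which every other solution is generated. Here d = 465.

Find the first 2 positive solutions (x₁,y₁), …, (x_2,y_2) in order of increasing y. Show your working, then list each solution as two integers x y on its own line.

15871 736
503777281 23362112

√465 = [21; 1,1,3,2,2,2,3,1,1,42, …], period ℓ=10 (even) → k=9
a_0=21:  p_0=21·1+0=21,  q_0=21·0+1=1
…
a_4=2:  p_4=2·151+43=345,  q_4=2·7+2=16
a_5=2:  p_5=2·345+151=841,  q_5=2·16+7=39
…
a_7=3:  p_7=3·2027+841=6922,  q_7=3·94+39=321
a_8=1:  p_8=1·6922+2027=8949,  q_8=1·321+94=415
a_9=1:  p_9=1·8949+6922=15871,  q_9=1·415+321=736
(x₁, y₁) = (15871, 736);  15871² − 465·736² = 1 ✓
n=2: (15871,736)∘(15871,736) = (15871·15871+465·736·736, 15871·736+736·15871) = (503777281,23362112)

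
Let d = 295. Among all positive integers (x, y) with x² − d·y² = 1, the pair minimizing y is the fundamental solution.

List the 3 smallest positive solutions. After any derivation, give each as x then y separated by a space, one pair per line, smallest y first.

2024999 117900
8201241900001 477494764200
33215013292518224999 1933852840020353700

√295 → a₀=17, period (5,1,2,3,2,6,2,3,2,1,5,34); ℓ=12 even so k=11
a_0=17:  p_0=17·1+0=17,  q_0=17·0+1=1
…
a_3=2:  p_3=2·103+86=292,  q_3=2·6+5=17
…
a_7=2:  p_7=2·14479+2250=31208,  q_7=2·843+131=1817
…
a_9=2:  p_9=2·108103+31208=247414,  q_9=2·6294+1817=14405
a_10=1:  p_10=1·247414+108103=355517,  q_10=1·14405+6294=20699
a_11=5:  p_11=5·355517+247414=2024999,  q_11=5·20699+14405=117900
(x₁, y₁) = (2024999, 117900);  2024999² − 295·117900² = 1 ✓
n=2: (2024999,117900)∘(2024999,117900) = (2024999·2024999+295·117900·117900, 2024999·117900+117900·2024999) = (8201241900001,477494764200)
n=3: (8201241900001,477494764200)∘(2024999,117900) = (2024999·8201241900001+295·117900·477494764200, 2024999·477494764200+117900·8201241900001) = (33215013292518224999,1933852840020353700)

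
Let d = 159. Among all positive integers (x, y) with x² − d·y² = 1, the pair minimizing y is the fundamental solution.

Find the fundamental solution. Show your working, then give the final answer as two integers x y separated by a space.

1324 105

[12; 1,1,1,1,3,1,1,1,1,24] for √159; ℓ=10 ⇒ convergent index 9
i=0: a=12 ⇒ p=12, q=1
i=1: a=1 ⇒ p=13, q=1
i=2: a=1 ⇒ p=25, q=2
…
i=5: a=3 ⇒ p=227, q=18
i=6: a=1 ⇒ p=290, q=23
…
i=8: a=1 ⇒ p=807, q=64
i=9: a=1 ⇒ p=1324, q=105
(x₁, y₁) = (1324, 105);  1324² − 159·105² = 1 ✓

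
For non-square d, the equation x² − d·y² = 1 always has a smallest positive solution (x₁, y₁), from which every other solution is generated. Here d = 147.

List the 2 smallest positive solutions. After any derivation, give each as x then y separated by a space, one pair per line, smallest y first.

97 8
18817 1552

d=147: √d = [12; 8,24] (ℓ=2, even), read p_1/q_1
step 0: (12, 1)  from 12·(1,0) + (0,1)
step 1: (97, 8)  from 8·(12,1) + (1,0)
→ (97, 8).  Check: 97²=9409, 147·8²=9408, difference 1.
k=2:  x_2 = 97·97+147·8·8 = 18817,  y_2 = 97·8+8·97 = 1552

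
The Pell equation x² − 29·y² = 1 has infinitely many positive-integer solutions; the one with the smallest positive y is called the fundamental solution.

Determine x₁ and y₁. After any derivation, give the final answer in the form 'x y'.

d=29: √d = [5; 2,1,1,2,10] (ℓ=5, odd), read p_9/q_9
i=0: a=5 ⇒ p=5, q=1
i=1: a=2 ⇒ p=11, q=2
i=2: a=1 ⇒ p=16, q=3
i=3: a=1 ⇒ p=27, q=5
i=4: a=2 ⇒ p=70, q=13
i=5: a=10 ⇒ p=727, q=135
i=6: a=2 ⇒ p=1524, q=283
i=7: a=1 ⇒ p=2251, q=418
i=8: a=1 ⇒ p=3775, q=701
i=9: a=2 ⇒ p=9801, q=1820
fundamental: x₁=9801, y₁=1820  (since 96059601 − 29·3312400 = 1)

9801 1820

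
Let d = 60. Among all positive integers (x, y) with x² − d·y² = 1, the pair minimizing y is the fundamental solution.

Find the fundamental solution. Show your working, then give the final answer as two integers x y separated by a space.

31 4

[7; 1,2,1,14] for √60; ℓ=4 ⇒ convergent index 3
step 0: (7, 1)  from 7·(1,0) + (0,1)
step 1: (8, 1)  from 1·(7,1) + (1,0)
step 2: (23, 3)  from 2·(8,1) + (7,1)
step 3: (31, 4)  from 1·(23,3) + (8,1)
fundamental: x₁=31, y₁=4  (since 961 − 60·16 = 1)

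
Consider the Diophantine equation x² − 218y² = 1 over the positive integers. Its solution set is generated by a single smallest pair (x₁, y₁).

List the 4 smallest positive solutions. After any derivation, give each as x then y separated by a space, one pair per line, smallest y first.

[14; 1,3,3,1,28] for √218; ℓ=5 ⇒ convergent index 9
i=0: a=14 ⇒ p=14, q=1
…
i=8: a=3 ⇒ p=96370, q=6527
i=9: a=1 ⇒ p=126003, q=8534
fundamental: x₁=126003, y₁=8534  (since 15876756009 − 218·72829156 = 1)
(x_2, y_2) = (126003·126003 + 218·8534·8534, 126003·8534 + 8534·126003) = (31753512017, 2150619204)
(x_3, y_3) = (126003·31753512017 + 218·8534·2150619204, 126003·2150619204 + 8534·31753512017) = (8002075549230099, 541968943114690)
(x_4, y_4) = (126003·8002075549230099 + 218·8534·541968943114690, 126003·541968943114690 + 8534·8002075549230099) = (2016571050827526816577, 136579425476409948936)

126003 8534
31753512017 2150619204
8002075549230099 541968943114690
2016571050827526816577 136579425476409948936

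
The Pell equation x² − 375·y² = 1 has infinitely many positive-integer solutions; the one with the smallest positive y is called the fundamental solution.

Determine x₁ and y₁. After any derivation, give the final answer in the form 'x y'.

15124 781

[19; 2,1,2,1,5,1,2,1,2,38] for √375; ℓ=10 ⇒ convergent index 9
i=0: a=19 ⇒ p=19, q=1
…
i=3: a=2 ⇒ p=155, q=8
i=4: a=1 ⇒ p=213, q=11
…
i=6: a=1 ⇒ p=1433, q=74
…
i=8: a=1 ⇒ p=5519, q=285
i=9: a=2 ⇒ p=15124, q=781
fundamental: x₁=15124, y₁=781  (since 228735376 − 375·609961 = 1)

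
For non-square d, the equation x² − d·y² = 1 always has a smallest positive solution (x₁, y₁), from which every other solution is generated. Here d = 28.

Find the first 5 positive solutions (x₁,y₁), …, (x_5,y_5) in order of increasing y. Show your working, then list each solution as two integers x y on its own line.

d=28: √d = [5; 3,2,3,10] (ℓ=4, even), read p_3/q_3
step 0: (5, 1)  from 5·(1,0) + (0,1)
…
step 2: (37, 7)  from 2·(16,3) + (5,1)
step 3: (127, 24)  from 3·(37,7) + (16,3)
→ (127, 24).  Check: 127²=16129, 28·24²=16128, difference 1.
n=2: (127,24)∘(127,24) = (127·127+28·24·24, 127·24+24·127) = (32257,6096)
n=3: (32257,6096)∘(127,24) = (127·32257+28·24·6096, 127·6096+24·32257) = (8193151,1548360)
n=4: (8193151,1548360)∘(127,24) = (127·8193151+28·24·1548360, 127·1548360+24·8193151) = (2081028097,393277344)
n=5: (2081028097,393277344)∘(127,24) = (127·2081028097+28·24·393277344, 127·393277344+24·2081028097) = (528572943487,99890897016)

127 24
32257 6096
8193151 1548360
2081028097 393277344
528572943487 99890897016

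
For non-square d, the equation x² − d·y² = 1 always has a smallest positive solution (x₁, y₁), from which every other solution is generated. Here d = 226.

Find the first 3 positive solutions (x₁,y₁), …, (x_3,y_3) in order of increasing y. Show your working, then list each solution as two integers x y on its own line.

451 30
406801 27060
366934051 24408090

d=226: √d = [15; 30] (ℓ=1, odd), read p_1/q_1
step 0: (15, 1)  from 15·(1,0) + (0,1)
step 1: (451, 30)  from 30·(15,1) + (1,0)
(x₁, y₁) = (451, 30);  451² − 226·30² = 1 ✓
(x_2, y_2) = (451·451 + 226·30·30, 451·30 + 30·451) = (406801, 27060)
(x_3, y_3) = (451·406801 + 226·30·27060, 451·27060 + 30·406801) = (366934051, 24408090)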